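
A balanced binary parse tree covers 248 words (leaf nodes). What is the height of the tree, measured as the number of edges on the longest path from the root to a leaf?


In a balanced binary tree with n leaves the deepest leaf is ceil(log2(n)) edges below the root.
log2(248) = 7.9542
ceil(7.9542) = 8
height (edges) = 8

8


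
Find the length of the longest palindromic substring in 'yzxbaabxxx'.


Scanning 'yzxbaabxxx' for palindromic substrings.
Substring at positions 2-7: 'xbaabx'.
Check: reverse('xbaabx') = 'xbaabx' -> palindrome confirmed.
Neighbouring characters ('z' / 'x') break symmetry, so it cannot extend further.
No longer palindromic substring exists; longest length = 6

6


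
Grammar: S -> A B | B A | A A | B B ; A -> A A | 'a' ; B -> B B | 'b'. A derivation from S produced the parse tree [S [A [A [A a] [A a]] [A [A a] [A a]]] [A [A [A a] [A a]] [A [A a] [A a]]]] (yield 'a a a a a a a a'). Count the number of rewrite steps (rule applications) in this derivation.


Every bracketed nonterminal node [X ...] in the tree is produced by exactly one rule application.
Reading the tree off as a leftmost derivation:
  Step 1: S  =>  A A   (applied S -> A A)
  Step 2: A A  =>  A A A   (applied A -> A A)
  Step 3: A A A  =>  A A A A   (applied A -> A A)
  Step 4: A A A A  =>  a A A A   (applied A -> a)
  Step 5: a A A A  =>  a a A A   (applied A -> a)
  Step 6: a a A A  =>  a a A A A   (applied A -> A A)
  Step 7: a a A A A  =>  a a a A A   (applied A -> a)
  Step 8: a a a A A  =>  a a a a A   (applied A -> a)
  Step 9: a a a a A  =>  a a a a A A   (applied A -> A A)
  Step 10: a a a a A A  =>  a a a a A A A   (applied A -> A A)
  Step 11: a a a a A A A  =>  a a a a a A A   (applied A -> a)
  Step 12: a a a a a A A  =>  a a a a a a A   (applied A -> a)
  Step 13: a a a a a a A  =>  a a a a a a A A   (applied A -> A A)
  Step 14: a a a a a a A A  =>  a a a a a a a A   (applied A -> a)
  Step 15: a a a a a a a A  =>  a a a a a a a a   (applied A -> a)
Final yield: a a a a a a a a
Total rewrite steps: 15

15


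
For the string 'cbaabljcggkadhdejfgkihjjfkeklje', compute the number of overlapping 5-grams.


String 'cbaabljcggkadhdejfgkihjjfkeklje' has length L = 31.
Number of overlapping n-grams = L - n + 1
Substituting: 31 - 5 + 1 = 27

27


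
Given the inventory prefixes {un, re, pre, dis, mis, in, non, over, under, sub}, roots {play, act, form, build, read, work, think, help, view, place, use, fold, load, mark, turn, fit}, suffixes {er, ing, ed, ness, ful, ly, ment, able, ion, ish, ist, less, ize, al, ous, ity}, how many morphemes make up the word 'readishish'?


Segmenting 'readishish' against the inventory:
  'read' -> root (morpheme 1)
  'ish' -> suffix (morpheme 2)
  'ish' -> suffix (morpheme 3)
Total morphemes: 3

3


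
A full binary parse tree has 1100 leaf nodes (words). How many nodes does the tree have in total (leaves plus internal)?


Leaf nodes (terminals): 1100
Internal nodes = n - 1 = 1100 - 1 = 1099
Total = leaves + internal = 1100 + 1099 = 2199

2199


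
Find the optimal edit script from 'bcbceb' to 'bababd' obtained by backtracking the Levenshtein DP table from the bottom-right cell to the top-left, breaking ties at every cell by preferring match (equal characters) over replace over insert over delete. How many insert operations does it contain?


Edit distance = 4. Backtracking from cell (6, 6) with preference match > replace > insert > delete,
then listing the resulting alignment 'bcbceb' -> 'bababd' left to right:
  Step 1: keep 'b'
  Step 2: replace c->a
  Step 3: keep 'b'
  Step 4: replace c->a
  Step 5: replace e->b
  Step 6: replace b->d
Total insertions: 0

0


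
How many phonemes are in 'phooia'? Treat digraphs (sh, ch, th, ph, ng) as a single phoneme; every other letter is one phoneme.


Parsing 'phooia' greedily, digraphs first:
  'ph' -> digraph (1 consonant phoneme) (phonemes so far: 1)
  'o' -> vowel phoneme (phonemes so far: 2)
  'o' -> vowel phoneme (phonemes so far: 3)
  'i' -> vowel phoneme (phonemes so far: 4)
  'a' -> vowel phoneme (phonemes so far: 5)
Total phonemes: 5

5


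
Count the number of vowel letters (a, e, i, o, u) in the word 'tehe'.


Scanning each character of 'tehe':
  Position 1: 't' -> consonant (running count: 0)
  Position 2: 'e' -> vowel (running count: 1)
  Position 3: 'h' -> consonant (running count: 1)
  Position 4: 'e' -> vowel (running count: 2)
Total vowels: 2

2


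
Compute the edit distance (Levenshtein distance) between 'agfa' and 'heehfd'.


Building DP table for s1='agfa' (len 4) and s2='heehfd' (len 6):
       h  e  e  h  f  d
    0  1  2  3  4  5  6
  a 1  1  2  3  4  5  6
  g 2  2  2  3  4  5  6
  f 3  3  3  3  4  4  5
  a 4  4  4  4  4  5  5
Edit distance = dp[4][6] = 5

5


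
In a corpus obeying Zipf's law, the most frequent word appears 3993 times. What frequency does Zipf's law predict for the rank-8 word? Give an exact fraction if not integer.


Zipf's law: freq(rank) = f1 / rank
f1 = 3993, rank = 8
freq = 3993 / 8
GCD(3993, 8) = 1
Simplified: 3993/8

3993/8


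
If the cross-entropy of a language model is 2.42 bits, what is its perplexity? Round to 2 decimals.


Perplexity formula: PP = 2^H
H = 2.42
PP = 2^2.42
Decompose: 2^2.42 = 2^2 * 2^0.42
2^2 = 4, 2^0.42 ~ 1.3379276
PP ~ 4 * 1.3379276 = 5.3517104
Rounded to 2 decimals: 5.35

5.35


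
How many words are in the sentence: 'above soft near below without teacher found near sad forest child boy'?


Counting words by splitting on spaces:
  Word 1: 'above'
  Word 2: 'soft'
  Word 3: 'near'
  Word 4: 'below'
  Word 5: 'without'
  Word 6: 'teacher'
  Word 7: 'found'
  Word 8: 'near'
  Word 9: 'sad'
  Word 10: 'forest'
  Word 11: 'child'
  Word 12: 'boy'
Total words: 12

12


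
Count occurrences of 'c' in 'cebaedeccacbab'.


Scanning 'cebaedeccacbab' for 'c':
  Position 0: 'c' -> MATCH (count: 1)
  Position 7: 'c' -> MATCH (count: 2)
  Position 8: 'c' -> MATCH (count: 3)
  Position 10: 'c' -> MATCH (count: 4)
Total occurrences of 'c': 4

4


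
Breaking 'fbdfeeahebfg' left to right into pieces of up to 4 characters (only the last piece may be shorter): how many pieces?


'fbdfeeahebfg' has 12 characters.
Chunking with max size 4:
  Chunk 1: 'fbdf' (positions 0-3)
  Chunk 2: 'eeah' (positions 4-7)
  Chunk 3: 'ebfg' (positions 8-11)
Total chunks: ceil(12 / 4) = 3

3


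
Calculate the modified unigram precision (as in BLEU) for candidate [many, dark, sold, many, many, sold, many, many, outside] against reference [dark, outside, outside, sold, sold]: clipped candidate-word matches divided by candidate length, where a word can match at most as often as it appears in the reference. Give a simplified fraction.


Reference word counts: {'dark': 1, 'outside': 2, 'sold': 2}
Checking each candidate word (with clipping):
  'many' -> not in reference -> no match (matches: 0)
  'dark' -> in reference (ref count 1, used 1/1) -> match (matches: 1)
  'sold' -> in reference (ref count 2, used 1/2) -> match (matches: 2)
  'many' -> not in reference -> no match (matches: 2)
  'many' -> not in reference -> no match (matches: 2)
  'sold' -> in reference (ref count 2, used 2/2) -> match (matches: 3)
  'many' -> not in reference -> no match (matches: 3)
  'many' -> not in reference -> no match (matches: 3)
  'outside' -> in reference (ref count 2, used 1/2) -> match (matches: 4)
Clipped matches: 4, Candidate length: 9
Precision = 4/9

4/9


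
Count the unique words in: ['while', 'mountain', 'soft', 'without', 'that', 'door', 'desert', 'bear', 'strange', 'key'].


Listing all tokens and tracking unique types:
  Token 1: 'while' -> NEW (unique so far: 1)
  Token 2: 'mountain' -> NEW (unique so far: 2)
  Token 3: 'soft' -> NEW (unique so far: 3)
  Token 4: 'without' -> NEW (unique so far: 4)
  Token 5: 'that' -> NEW (unique so far: 5)
  Token 6: 'door' -> NEW (unique so far: 6)
  Token 7: 'desert' -> NEW (unique so far: 7)
  Token 8: 'bear' -> NEW (unique so far: 8)
  Token 9: 'strange' -> NEW (unique so far: 9)
  Token 10: 'key' -> NEW (unique so far: 10)
Unique types: ('bear', 'desert', 'door', 'key', 'mountain', 'soft', 'strange', 'that', 'while', 'without')
Vocabulary size: 10

10


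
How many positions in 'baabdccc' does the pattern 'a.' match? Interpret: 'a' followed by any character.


Pattern: a. means 'a' followed by any character.
Scanning 'baabdccc' position-by-position:
  Pos 0: window 'ba' -> no
  Pos 1: window 'aa' -> MATCH
  Pos 2: window 'ab' -> MATCH
  Pos 3: window 'bd' -> no
  Pos 4: window 'dc' -> no
  Pos 5: window 'cc' -> no
  Pos 6: window 'cc' -> no
  Pos 7: window 'c' -> no
Total matches: 2

2


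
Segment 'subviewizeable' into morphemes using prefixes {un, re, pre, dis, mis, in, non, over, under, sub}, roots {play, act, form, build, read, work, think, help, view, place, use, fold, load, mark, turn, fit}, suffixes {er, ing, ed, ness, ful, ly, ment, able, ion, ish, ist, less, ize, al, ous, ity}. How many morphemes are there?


Segmenting 'subviewizeable' against the inventory:
  'sub' -> prefix (morpheme 1)
  'view' -> root (morpheme 2)
  'ize' -> suffix (morpheme 3)
  'able' -> suffix (morpheme 4)
Total morphemes: 4

4


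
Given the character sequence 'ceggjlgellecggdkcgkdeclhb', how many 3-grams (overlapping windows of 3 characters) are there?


String 'ceggjlgellecggdkcgkdeclhb' has length L = 25.
Number of overlapping n-grams = L - n + 1
Substituting: 25 - 3 + 1 = 23

23


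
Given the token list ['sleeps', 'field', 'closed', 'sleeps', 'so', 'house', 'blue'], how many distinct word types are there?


Listing all tokens and tracking unique types:
  Token 1: 'sleeps' -> NEW (unique so far: 1)
  Token 2: 'field' -> NEW (unique so far: 2)
  Token 3: 'closed' -> NEW (unique so far: 3)
  Token 4: 'sleeps' -> duplicate (unique so far: 3)
  Token 5: 'so' -> NEW (unique so far: 4)
  Token 6: 'house' -> NEW (unique so far: 5)
  Token 7: 'blue' -> NEW (unique so far: 6)
Unique types: ('blue', 'closed', 'field', 'house', 'sleeps', 'so')
Vocabulary size: 6

6


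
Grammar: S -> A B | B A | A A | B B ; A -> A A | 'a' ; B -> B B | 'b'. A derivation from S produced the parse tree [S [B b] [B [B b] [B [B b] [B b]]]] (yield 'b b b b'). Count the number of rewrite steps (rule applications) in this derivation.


Every bracketed nonterminal node [X ...] in the tree is produced by exactly one rule application.
Reading the tree off as a leftmost derivation:
  Step 1: S  =>  B B   (applied S -> B B)
  Step 2: B B  =>  b B   (applied B -> b)
  Step 3: b B  =>  b B B   (applied B -> B B)
  Step 4: b B B  =>  b b B   (applied B -> b)
  Step 5: b b B  =>  b b B B   (applied B -> B B)
  Step 6: b b B B  =>  b b b B   (applied B -> b)
  Step 7: b b b B  =>  b b b b   (applied B -> b)
Final yield: b b b b
Total rewrite steps: 7

7


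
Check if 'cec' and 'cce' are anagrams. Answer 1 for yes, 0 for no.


Sort characters of 'cec': 'cce'
Sort characters of 'cce': 'cce'
Sorted forms match -> they ARE anagrams
Result: 1

1


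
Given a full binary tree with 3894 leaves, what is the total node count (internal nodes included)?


Leaf nodes (terminals): 3894
Internal nodes = n - 1 = 3894 - 1 = 3893
Total = leaves + internal = 3894 + 3893 = 7787

7787


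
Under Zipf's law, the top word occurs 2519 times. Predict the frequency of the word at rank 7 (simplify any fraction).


Zipf's law: freq(rank) = f1 / rank
f1 = 2519, rank = 7
freq = 2519 / 7
GCD(2519, 7) = 1
Simplified: 2519/7

2519/7


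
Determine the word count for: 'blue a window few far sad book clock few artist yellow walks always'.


Counting words by splitting on spaces:
  Word 1: 'blue'
  Word 2: 'a'
  Word 3: 'window'
  Word 4: 'few'
  Word 5: 'far'
  Word 6: 'sad'
  Word 7: 'book'
  Word 8: 'clock'
  Word 9: 'few'
  Word 10: 'artist'
  Word 11: 'yellow'
  Word 12: 'walks'
  Word 13: 'always'
Total words: 13

13


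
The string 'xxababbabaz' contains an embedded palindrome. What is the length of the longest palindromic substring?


Scanning 'xxababbabaz' for palindromic substrings.
Substring at positions 2-9: 'ababbaba'.
Check: reverse('ababbaba') = 'ababbaba' -> palindrome confirmed.
Neighbouring characters ('x' / 'z') break symmetry, so it cannot extend further.
No longer palindromic substring exists; longest length = 8

8


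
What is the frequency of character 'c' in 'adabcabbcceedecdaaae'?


Scanning 'adabcabbcceedecdaaae' for 'c':
  Position 4: 'c' -> MATCH (count: 1)
  Position 8: 'c' -> MATCH (count: 2)
  Position 9: 'c' -> MATCH (count: 3)
  Position 14: 'c' -> MATCH (count: 4)
Total occurrences of 'c': 4

4


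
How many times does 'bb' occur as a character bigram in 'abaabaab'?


Scanning 'abaabaab' for bigram 'bb':
  Position 0: 'ab' -> no
  Position 1: 'ba' -> no
  Position 2: 'aa' -> no
  Position 3: 'ab' -> no
  Position 4: 'ba' -> no
  Position 5: 'aa' -> no
  Position 6: 'ab' -> no
Total matches: 0

0


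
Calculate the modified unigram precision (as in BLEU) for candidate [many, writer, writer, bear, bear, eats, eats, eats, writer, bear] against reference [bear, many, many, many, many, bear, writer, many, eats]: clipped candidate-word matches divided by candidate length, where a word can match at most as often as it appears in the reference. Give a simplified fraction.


Reference word counts: {'bear': 2, 'eats': 1, 'many': 5, 'writer': 1}
Checking each candidate word (with clipping):
  'many' -> in reference (ref count 5, used 1/5) -> match (matches: 1)
  'writer' -> in reference (ref count 1, used 1/1) -> match (matches: 2)
  'writer' -> ref count 1 already used up (1/1) -> clipped, no match (matches: 2)
  'bear' -> in reference (ref count 2, used 1/2) -> match (matches: 3)
  'bear' -> in reference (ref count 2, used 2/2) -> match (matches: 4)
  'eats' -> in reference (ref count 1, used 1/1) -> match (matches: 5)
  'eats' -> ref count 1 already used up (1/1) -> clipped, no match (matches: 5)
  'eats' -> ref count 1 already used up (1/1) -> clipped, no match (matches: 5)
  'writer' -> ref count 1 already used up (1/1) -> clipped, no match (matches: 5)
  'bear' -> ref count 2 already used up (2/2) -> clipped, no match (matches: 5)
Clipped matches: 5, Candidate length: 10
Precision = 5/10 = 1/2

1/2


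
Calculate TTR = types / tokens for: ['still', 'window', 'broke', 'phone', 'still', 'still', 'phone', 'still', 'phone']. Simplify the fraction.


Tokens: 9
Unique types: ('broke', 'phone', 'still', 'window') = 4
TTR = 4/9
Already in lowest terms.

4/9


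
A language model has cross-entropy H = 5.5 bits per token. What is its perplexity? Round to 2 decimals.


Perplexity formula: PP = 2^H
H = 5.5
PP = 2^5.5
Decompose: 2^5.5 = 2^5 * 2^0.5 = 2^5 * sqrt(2)
2^5 = 32, sqrt(2) ~ 1.4142136
PP ~ 32 * 1.4142136 = 45.2548352
Rounded to 2 decimals: 45.25

45.25


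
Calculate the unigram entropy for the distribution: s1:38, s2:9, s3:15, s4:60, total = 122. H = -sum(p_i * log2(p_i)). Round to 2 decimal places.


Computing entropy H = -sum(p_i * log2(p_i)):
  s1: p = 38/122 = 0.3115, -p*log2(p) = 0.5242
  s2: p = 9/122 = 0.0738, -p*log2(p) = 0.2774
  s3: p = 15/122 = 0.1230, -p*log2(p) = 0.3718
  s4: p = 60/122 = 0.4918, -p*log2(p) = 0.5035
H = sum of terms = 1.6769
Rounded to 2 decimals: 1.68

1.68


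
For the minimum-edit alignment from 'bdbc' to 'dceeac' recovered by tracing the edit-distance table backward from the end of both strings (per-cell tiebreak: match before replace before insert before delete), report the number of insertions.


Edit distance = 5. Backtracking from cell (4, 6) with preference match > replace > insert > delete,
then listing the resulting alignment 'bdbc' -> 'dceeac' left to right:
  Step 1: insert 'd' [insertion #1]
  Step 2: insert 'c' [insertion #2]
  Step 3: replace b->e
  Step 4: replace d->e
  Step 5: replace b->a
  Step 6: keep 'c'
Total insertions: 2

2


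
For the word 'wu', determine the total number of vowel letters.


Scanning each character of 'wu':
  Position 1: 'w' -> consonant (running count: 0)
  Position 2: 'u' -> vowel (running count: 1)
Total vowels: 1

1


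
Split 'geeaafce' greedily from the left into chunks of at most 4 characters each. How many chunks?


'geeaafce' has 8 characters.
Chunking with max size 4:
  Chunk 1: 'geea' (positions 0-3)
  Chunk 2: 'afce' (positions 4-7)
Total chunks: ceil(8 / 4) = 2

2


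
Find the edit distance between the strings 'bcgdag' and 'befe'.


Building DP table for s1='bcgdag' (len 6) and s2='befe' (len 4):
       b  e  f  e
    0  1  2  3  4
  b 1  0  1  2  3
  c 2  1  1  2  3
  g 3  2  2  2  3
  d 4  3  3  3  3
  a 5  4  4  4  4
  g 6  5  5  5  5
Edit distance = dp[6][4] = 5

5


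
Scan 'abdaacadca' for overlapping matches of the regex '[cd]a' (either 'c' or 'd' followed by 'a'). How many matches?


Pattern: [cd]a means either 'c' or 'd' followed by 'a'.
Scanning 'abdaacadca' position-by-position:
  Pos 0: window 'ab' -> no
  Pos 1: window 'bd' -> no
  Pos 2: window 'da' -> MATCH
  Pos 3: window 'aa' -> no
  Pos 4: window 'ac' -> no
  Pos 5: window 'ca' -> MATCH
  Pos 6: window 'ad' -> no
  Pos 7: window 'dc' -> no
  Pos 8: window 'ca' -> MATCH
  Pos 9: window 'a' -> no
Total matches: 3

3


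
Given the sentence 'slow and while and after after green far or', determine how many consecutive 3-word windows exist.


Word trigrams from [9] words:
  Trigram 1: (slow and while)
  Trigram 2: (and while and)
  Trigram 3: (while and after)
  Trigram 4: (and after after)
  Trigram 5: (after after green)
  Trigram 6: (after green far)
  Trigram 7: (green far or)
Total word trigrams: 9 - 2 = 7

7


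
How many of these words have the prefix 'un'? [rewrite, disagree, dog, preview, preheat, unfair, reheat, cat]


Checking each word for prefix 'un':
  'rewrite' -> no (count: 0)
  'disagree' -> no (count: 0)
  'dog' -> no (count: 0)
  'preview' -> no (count: 0)
  'preheat' -> no (count: 0)
  'unfair' -> YES, starts with 'un' (count: 1)
  'reheat' -> no (count: 1)
  'cat' -> no (count: 1)
Total with prefix 'un': 1

1


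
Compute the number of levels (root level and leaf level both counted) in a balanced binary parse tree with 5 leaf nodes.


In a balanced binary tree with n leaves the deepest leaf is ceil(log2(n)) edges below the root,
so counting node levels inclusive of root and leaves gives ceil(log2(n)) + 1 levels.
log2(5) = 2.3219
ceil(2.3219) = 3
levels = 3 + 1 = 4

4


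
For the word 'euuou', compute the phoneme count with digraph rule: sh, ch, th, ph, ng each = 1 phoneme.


Parsing 'euuou' greedily, digraphs first:
  'e' -> vowel phoneme (phonemes so far: 1)
  'u' -> vowel phoneme (phonemes so far: 2)
  'u' -> vowel phoneme (phonemes so far: 3)
  'o' -> vowel phoneme (phonemes so far: 4)
  'u' -> vowel phoneme (phonemes so far: 5)
Total phonemes: 5

5


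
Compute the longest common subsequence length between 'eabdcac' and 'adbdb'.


DP table for LCS of 'eabdcac' and 'adbdb':
       a  d  b  d  b
    0  0  0  0  0  0
  e 0  0  0  0  0  0
  a 0  1  1  1  1  1
  b 0  1  1  2  2  2
  d 0  1  2  2  3  3
  c 0  1  2  2  3  3
  a 0  1  2  2  3  3
  c 0  1  2  2  3  3
LCS: 'abd'
LCS length = 3

3


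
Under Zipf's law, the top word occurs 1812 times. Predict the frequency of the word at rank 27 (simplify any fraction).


Zipf's law: freq(rank) = f1 / rank
f1 = 1812, rank = 27
freq = 1812 / 27
GCD(1812, 27) = 3
Simplified: 604/9

604/9


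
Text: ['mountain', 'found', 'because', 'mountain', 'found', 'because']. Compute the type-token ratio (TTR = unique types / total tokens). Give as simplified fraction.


Tokens: 6
Unique types: ('because', 'found', 'mountain') = 3
TTR = 3/6
Simplify: divide both by 3 -> 1/2
TTR = 1/2

1/2


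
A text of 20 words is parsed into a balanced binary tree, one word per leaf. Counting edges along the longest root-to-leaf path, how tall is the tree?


In a balanced binary tree with n leaves the deepest leaf is ceil(log2(n)) edges below the root.
log2(20) = 4.3219
ceil(4.3219) = 5
height (edges) = 5

5


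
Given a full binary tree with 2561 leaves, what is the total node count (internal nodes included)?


Leaf nodes (terminals): 2561
Internal nodes = n - 1 = 2561 - 1 = 2560
Total = leaves + internal = 2561 + 2560 = 5121

5121


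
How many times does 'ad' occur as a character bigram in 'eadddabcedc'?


Scanning 'eadddabcedc' for bigram 'ad':
  Position 0: 'ea' -> no
  Position 1: 'ad' -> MATCH
  Position 2: 'dd' -> no
  Position 3: 'dd' -> no
  Position 4: 'da' -> no
  Position 5: 'ab' -> no
  Position 6: 'bc' -> no
  Position 7: 'ce' -> no
  Position 8: 'ed' -> no
  Position 9: 'dc' -> no
Total matches: 1

1


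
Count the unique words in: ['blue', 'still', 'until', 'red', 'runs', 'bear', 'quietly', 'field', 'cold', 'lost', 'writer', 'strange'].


Listing all tokens and tracking unique types:
  Token 1: 'blue' -> NEW (unique so far: 1)
  Token 2: 'still' -> NEW (unique so far: 2)
  Token 3: 'until' -> NEW (unique so far: 3)
  Token 4: 'red' -> NEW (unique so far: 4)
  Token 5: 'runs' -> NEW (unique so far: 5)
  Token 6: 'bear' -> NEW (unique so far: 6)
  Token 7: 'quietly' -> NEW (unique so far: 7)
  Token 8: 'field' -> NEW (unique so far: 8)
  Token 9: 'cold' -> NEW (unique so far: 9)
  Token 10: 'lost' -> NEW (unique so far: 10)
  Token 11: 'writer' -> NEW (unique so far: 11)
  Token 12: 'strange' -> NEW (unique so far: 12)
Unique types: ('bear', 'blue', 'cold', 'field', 'lost', 'quietly', 'red', 'runs', 'still', 'strange', 'until', 'writer')
Vocabulary size: 12

12


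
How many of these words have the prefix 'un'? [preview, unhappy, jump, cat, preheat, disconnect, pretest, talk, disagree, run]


Checking each word for prefix 'un':
  'preview' -> no (count: 0)
  'unhappy' -> YES, starts with 'un' (count: 1)
  'jump' -> no (count: 1)
  'cat' -> no (count: 1)
  'preheat' -> no (count: 1)
  'disconnect' -> no (count: 1)
  'pretest' -> no (count: 1)
  'talk' -> no (count: 1)
  'disagree' -> no (count: 1)
  'run' -> no (count: 1)
Total with prefix 'un': 1

1


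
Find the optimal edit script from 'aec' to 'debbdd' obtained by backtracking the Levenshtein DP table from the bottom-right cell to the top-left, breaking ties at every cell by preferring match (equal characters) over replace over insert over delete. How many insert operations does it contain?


Edit distance = 5. Backtracking from cell (3, 6) with preference match > replace > insert > delete,
then listing the resulting alignment 'aec' -> 'debbdd' left to right:
  Step 1: replace a->d
  Step 2: keep 'e'
  Step 3: insert 'b' [insertion #1]
  Step 4: insert 'b' [insertion #2]
  Step 5: insert 'd' [insertion #3]
  Step 6: replace c->d
Total insertions: 3

3


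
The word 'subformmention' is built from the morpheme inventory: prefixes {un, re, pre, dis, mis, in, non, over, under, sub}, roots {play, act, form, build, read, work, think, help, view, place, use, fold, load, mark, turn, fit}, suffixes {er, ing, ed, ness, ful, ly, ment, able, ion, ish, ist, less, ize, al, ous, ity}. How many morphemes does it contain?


Segmenting 'subformmention' against the inventory:
  'sub' -> prefix (morpheme 1)
  'form' -> root (morpheme 2)
  'ment' -> suffix (morpheme 3)
  'ion' -> suffix (morpheme 4)
Total morphemes: 4

4


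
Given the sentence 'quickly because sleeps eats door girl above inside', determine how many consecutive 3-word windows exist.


Word trigrams from [8] words:
  Trigram 1: (quickly because sleeps)
  Trigram 2: (because sleeps eats)
  Trigram 3: (sleeps eats door)
  Trigram 4: (eats door girl)
  Trigram 5: (door girl above)
  Trigram 6: (girl above inside)
Total word trigrams: 8 - 2 = 6

6


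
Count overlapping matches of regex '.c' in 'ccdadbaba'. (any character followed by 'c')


Pattern: .c means any character followed by 'c'.
Scanning 'ccdadbaba' position-by-position:
  Pos 0: window 'cc' -> MATCH
  Pos 1: window 'cd' -> no
  Pos 2: window 'da' -> no
  Pos 3: window 'ad' -> no
  Pos 4: window 'db' -> no
  Pos 5: window 'ba' -> no
  Pos 6: window 'ab' -> no
  Pos 7: window 'ba' -> no
  Pos 8: window 'a' -> no
Total matches: 1

1


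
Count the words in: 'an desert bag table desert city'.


Counting words by splitting on spaces:
  Word 1: 'an'
  Word 2: 'desert'
  Word 3: 'bag'
  Word 4: 'table'
  Word 5: 'desert'
  Word 6: 'city'
Total words: 6

6


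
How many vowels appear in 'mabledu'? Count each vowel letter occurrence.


Scanning each character of 'mabledu':
  Position 1: 'm' -> consonant (running count: 0)
  Position 2: 'a' -> vowel (running count: 1)
  Position 3: 'b' -> consonant (running count: 1)
  Position 4: 'l' -> consonant (running count: 1)
  Position 5: 'e' -> vowel (running count: 2)
  Position 6: 'd' -> consonant (running count: 2)
  Position 7: 'u' -> vowel (running count: 3)
Total vowels: 3

3


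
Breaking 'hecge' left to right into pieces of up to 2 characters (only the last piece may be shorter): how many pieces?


'hecge' has 5 characters.
Chunking with max size 2:
  Chunk 1: 'he' (positions 0-1)
  Chunk 2: 'cg' (positions 2-3)
  Chunk 3: 'e' (positions 4-4)
Total chunks: ceil(5 / 2) = 3

3


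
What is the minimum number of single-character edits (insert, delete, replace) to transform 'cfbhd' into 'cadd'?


Building DP table for s1='cfbhd' (len 5) and s2='cadd' (len 4):
       c  a  d  d
    0  1  2  3  4
  c 1  0  1  2  3
  f 2  1  1  2  3
  b 3  2  2  2  3
  h 4  3  3  3  3
  d 5  4  4  3  3
Edit distance = dp[5][4] = 3

3


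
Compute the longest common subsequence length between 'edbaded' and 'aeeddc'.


DP table for LCS of 'edbaded' and 'aeeddc':
       a  e  e  d  d  c
    0  0  0  0  0  0  0
  e 0  0  1  1  1  1  1
  d 0  0  1  1  2  2  2
  b 0  0  1  1  2  2  2
  a 0  1  1  1  2  2  2
  d 0  1  1  1  2  3  3
  e 0  1  2  2  2  3  3
  d 0  1  2  2  3  3  3
LCS: 'edd'
LCS length = 3

3


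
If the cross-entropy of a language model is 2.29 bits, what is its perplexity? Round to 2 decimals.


Perplexity formula: PP = 2^H
H = 2.29
PP = 2^2.29
Decompose: 2^2.29 = 2^2 * 2^0.29
2^2 = 4, 2^0.29 ~ 1.2226403
PP ~ 4 * 1.2226403 = 4.8905612
Rounded to 2 decimals: 4.89

4.89


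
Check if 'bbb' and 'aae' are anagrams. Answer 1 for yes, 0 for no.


Sort characters of 'bbb': 'bbb'
Sort characters of 'aae': 'aae'
Sorted forms differ -> they are NOT anagrams
Result: 0

0


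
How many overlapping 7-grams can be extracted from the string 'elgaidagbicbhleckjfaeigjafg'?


String 'elgaidagbicbhleckjfaeigjafg' has length L = 27.
Number of overlapping n-grams = L - n + 1
Substituting: 27 - 7 + 1 = 21

21


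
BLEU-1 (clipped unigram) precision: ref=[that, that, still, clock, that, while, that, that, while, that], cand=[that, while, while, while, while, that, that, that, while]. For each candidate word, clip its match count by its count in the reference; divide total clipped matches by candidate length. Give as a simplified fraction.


Reference word counts: {'clock': 1, 'still': 1, 'that': 6, 'while': 2}
Checking each candidate word (with clipping):
  'that' -> in reference (ref count 6, used 1/6) -> match (matches: 1)
  'while' -> in reference (ref count 2, used 1/2) -> match (matches: 2)
  'while' -> in reference (ref count 2, used 2/2) -> match (matches: 3)
  'while' -> ref count 2 already used up (2/2) -> clipped, no match (matches: 3)
  'while' -> ref count 2 already used up (2/2) -> clipped, no match (matches: 3)
  'that' -> in reference (ref count 6, used 2/6) -> match (matches: 4)
  'that' -> in reference (ref count 6, used 3/6) -> match (matches: 5)
  'that' -> in reference (ref count 6, used 4/6) -> match (matches: 6)
  'while' -> ref count 2 already used up (2/2) -> clipped, no match (matches: 6)
Clipped matches: 6, Candidate length: 9
Precision = 6/9 = 2/3

2/3


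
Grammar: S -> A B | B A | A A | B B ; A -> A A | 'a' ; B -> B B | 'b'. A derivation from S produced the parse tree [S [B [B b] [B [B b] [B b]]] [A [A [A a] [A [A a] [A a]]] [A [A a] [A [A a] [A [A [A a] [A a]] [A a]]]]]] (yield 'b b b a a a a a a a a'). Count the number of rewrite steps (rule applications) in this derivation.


Every bracketed nonterminal node [X ...] in the tree is produced by exactly one rule application.
Reading the tree off as a leftmost derivation:
  Step 1: S  =>  B A   (applied S -> B A)
  Step 2: B A  =>  B B A   (applied B -> B B)
  Step 3: B B A  =>  b B A   (applied B -> b)
  Step 4: b B A  =>  b B B A   (applied B -> B B)
  Step 5: b B B A  =>  b b B A   (applied B -> b)
  Step 6: b b B A  =>  b b b A   (applied B -> b)
  Step 7: b b b A  =>  b b b A A   (applied A -> A A)
  Step 8: b b b A A  =>  b b b A A A   (applied A -> A A)
  Step 9: b b b A A A  =>  b b b a A A   (applied A -> a)
  Step 10: b b b a A A  =>  b b b a A A A   (applied A -> A A)
  Step 11: b b b a A A A  =>  b b b a a A A   (applied A -> a)
  Step 12: b b b a a A A  =>  b b b a a a A   (applied A -> a)
  Step 13: b b b a a a A  =>  b b b a a a A A   (applied A -> A A)
  Step 14: b b b a a a A A  =>  b b b a a a a A   (applied A -> a)
  Step 15: b b b a a a a A  =>  b b b a a a a A A   (applied A -> A A)
  Step 16: b b b a a a a A A  =>  b b b a a a a a A   (applied A -> a)
  Step 17: b b b a a a a a A  =>  b b b a a a a a A A   (applied A -> A A)
  Step 18: b b b a a a a a A A  =>  b b b a a a a a A A A   (applied A -> A A)
  Step 19: b b b a a a a a A A A  =>  b b b a a a a a a A A   (applied A -> a)
  Step 20: b b b a a a a a a A A  =>  b b b a a a a a a a A   (applied A -> a)
  Step 21: b b b a a a a a a a A  =>  b b b a a a a a a a a   (applied A -> a)
Final yield: b b b a a a a a a a a
Total rewrite steps: 21

21


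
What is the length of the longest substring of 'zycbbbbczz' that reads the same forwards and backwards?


Scanning 'zycbbbbczz' for palindromic substrings.
Substring at positions 2-7: 'cbbbbc'.
Check: reverse('cbbbbc') = 'cbbbbc' -> palindrome confirmed.
Neighbouring characters ('y' / 'z') break symmetry, so it cannot extend further.
No longer palindromic substring exists; longest length = 6

6


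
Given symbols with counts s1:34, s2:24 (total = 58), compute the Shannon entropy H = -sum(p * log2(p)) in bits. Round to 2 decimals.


Computing entropy H = -sum(p_i * log2(p_i)):
  s1: p = 34/58 = 0.5862, -p*log2(p) = 0.4517
  s2: p = 24/58 = 0.4138, -p*log2(p) = 0.5268
H = sum of terms = 0.9785
Rounded to 2 decimals: 0.98

0.98


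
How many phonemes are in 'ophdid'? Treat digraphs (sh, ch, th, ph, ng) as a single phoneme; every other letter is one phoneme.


Parsing 'ophdid' greedily, digraphs first:
  'o' -> vowel phoneme (phonemes so far: 1)
  'ph' -> digraph (1 consonant phoneme) (phonemes so far: 2)
  'd' -> consonant phoneme (phonemes so far: 3)
  'i' -> vowel phoneme (phonemes so far: 4)
  'd' -> consonant phoneme (phonemes so far: 5)
Total phonemes: 5

5


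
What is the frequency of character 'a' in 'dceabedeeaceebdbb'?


Scanning 'dceabedeeaceebdbb' for 'a':
  Position 3: 'a' -> MATCH (count: 1)
  Position 9: 'a' -> MATCH (count: 2)
Total occurrences of 'a': 2

2


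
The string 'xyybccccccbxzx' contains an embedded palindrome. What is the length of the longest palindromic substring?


Scanning 'xyybccccccbxzx' for palindromic substrings.
Substring at positions 3-10: 'bccccccb'.
Check: reverse('bccccccb') = 'bccccccb' -> palindrome confirmed.
Neighbouring characters ('y' / 'x') break symmetry, so it cannot extend further.
No longer palindromic substring exists; longest length = 8

8


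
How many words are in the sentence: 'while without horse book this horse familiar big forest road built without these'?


Counting words by splitting on spaces:
  Word 1: 'while'
  Word 2: 'without'
  Word 3: 'horse'
  Word 4: 'book'
  Word 5: 'this'
  Word 6: 'horse'
  Word 7: 'familiar'
  Word 8: 'big'
  Word 9: 'forest'
  Word 10: 'road'
  Word 11: 'built'
  Word 12: 'without'
  Word 13: 'these'
Total words: 13

13


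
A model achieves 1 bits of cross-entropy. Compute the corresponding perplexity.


Perplexity formula: PP = 2^H
H = 1
PP = 2^1
Steps: 2^1 = 2
PP = 2

2


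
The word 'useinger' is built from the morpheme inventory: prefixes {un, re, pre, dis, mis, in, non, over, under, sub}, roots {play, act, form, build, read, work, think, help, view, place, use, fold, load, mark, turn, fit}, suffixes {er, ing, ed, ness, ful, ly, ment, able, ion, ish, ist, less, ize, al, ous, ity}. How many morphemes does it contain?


Segmenting 'useinger' against the inventory:
  'use' -> root (morpheme 1)
  'ing' -> suffix (morpheme 2)
  'er' -> suffix (morpheme 3)
Total morphemes: 3

3


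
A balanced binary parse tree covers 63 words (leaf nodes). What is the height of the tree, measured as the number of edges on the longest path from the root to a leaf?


In a balanced binary tree with n leaves the deepest leaf is ceil(log2(n)) edges below the root.
log2(63) = 5.9773
ceil(5.9773) = 6
height (edges) = 6

6


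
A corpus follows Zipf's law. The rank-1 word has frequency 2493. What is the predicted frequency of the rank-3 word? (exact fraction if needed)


Zipf's law: freq(rank) = f1 / rank
f1 = 2493, rank = 3
freq = 2493 / 3
= 831

831


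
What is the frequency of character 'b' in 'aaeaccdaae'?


Scanning 'aaeaccdaae' for 'b':
  No matches found.
Total occurrences of 'b': 0

0


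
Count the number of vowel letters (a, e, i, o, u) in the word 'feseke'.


Scanning each character of 'feseke':
  Position 1: 'f' -> consonant (running count: 0)
  Position 2: 'e' -> vowel (running count: 1)
  Position 3: 's' -> consonant (running count: 1)
  Position 4: 'e' -> vowel (running count: 2)
  Position 5: 'k' -> consonant (running count: 2)
  Position 6: 'e' -> vowel (running count: 3)
Total vowels: 3

3


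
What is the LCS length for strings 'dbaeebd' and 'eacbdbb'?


DP table for LCS of 'dbaeebd' and 'eacbdbb':
       e  a  c  b  d  b  b
    0  0  0  0  0  0  0  0
  d 0  0  0  0  0  1  1  1
  b 0  0  0  0  1  1  2  2
  a 0  0  1  1  1  1  2  2
  e 0  1  1  1  1  1  2  2
  e 0  1  1  1  1  1  2  2
  b 0  1  1  1  2  2  2  3
  d 0  1  1  1  2  3  3  3
LCS: 'dbb'
LCS length = 3

3


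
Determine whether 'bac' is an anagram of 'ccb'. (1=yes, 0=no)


Sort characters of 'bac': 'abc'
Sort characters of 'ccb': 'bcc'
Sorted forms differ -> they are NOT anagrams
Result: 0

0


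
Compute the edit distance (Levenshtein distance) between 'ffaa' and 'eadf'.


Building DP table for s1='ffaa' (len 4) and s2='eadf' (len 4):
       e  a  d  f
    0  1  2  3  4
  f 1  1  2  3  3
  f 2  2  2  3  3
  a 3  3  2  3  4
  a 4  4  3  3  4
Edit distance = dp[4][4] = 4

4


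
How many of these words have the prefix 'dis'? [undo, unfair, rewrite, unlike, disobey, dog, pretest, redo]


Checking each word for prefix 'dis':
  'undo' -> no (count: 0)
  'unfair' -> no (count: 0)
  'rewrite' -> no (count: 0)
  'unlike' -> no (count: 0)
  'disobey' -> YES, starts with 'dis' (count: 1)
  'dog' -> no (count: 1)
  'pretest' -> no (count: 1)
  'redo' -> no (count: 1)
Total with prefix 'dis': 1

1


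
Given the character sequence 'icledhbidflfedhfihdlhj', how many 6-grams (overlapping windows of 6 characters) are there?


String 'icledhbidflfedhfihdlhj' has length L = 22.
Number of overlapping n-grams = L - n + 1
Substituting: 22 - 6 + 1 = 17

17


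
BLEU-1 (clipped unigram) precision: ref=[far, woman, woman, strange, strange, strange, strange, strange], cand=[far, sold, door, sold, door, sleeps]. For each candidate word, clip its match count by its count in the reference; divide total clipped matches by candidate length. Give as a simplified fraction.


Reference word counts: {'far': 1, 'strange': 5, 'woman': 2}
Checking each candidate word (with clipping):
  'far' -> in reference (ref count 1, used 1/1) -> match (matches: 1)
  'sold' -> not in reference -> no match (matches: 1)
  'door' -> not in reference -> no match (matches: 1)
  'sold' -> not in reference -> no match (matches: 1)
  'door' -> not in reference -> no match (matches: 1)
  'sleeps' -> not in reference -> no match (matches: 1)
Clipped matches: 1, Candidate length: 6
Precision = 1/6

1/6


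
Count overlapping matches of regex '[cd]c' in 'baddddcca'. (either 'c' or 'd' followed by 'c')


Pattern: [cd]c means either 'c' or 'd' followed by 'c'.
Scanning 'baddddcca' position-by-position:
  Pos 0: window 'ba' -> no
  Pos 1: window 'ad' -> no
  Pos 2: window 'dd' -> no
  Pos 3: window 'dd' -> no
  Pos 4: window 'dd' -> no
  Pos 5: window 'dc' -> MATCH
  Pos 6: window 'cc' -> MATCH
  Pos 7: window 'ca' -> no
  Pos 8: window 'a' -> no
Total matches: 2

2


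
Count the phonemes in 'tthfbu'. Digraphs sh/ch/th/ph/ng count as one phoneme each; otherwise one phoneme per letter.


Parsing 'tthfbu' greedily, digraphs first:
  't' -> consonant phoneme (phonemes so far: 1)
  'th' -> digraph (1 consonant phoneme) (phonemes so far: 2)
  'f' -> consonant phoneme (phonemes so far: 3)
  'b' -> consonant phoneme (phonemes so far: 4)
  'u' -> vowel phoneme (phonemes so far: 5)
Total phonemes: 5

5


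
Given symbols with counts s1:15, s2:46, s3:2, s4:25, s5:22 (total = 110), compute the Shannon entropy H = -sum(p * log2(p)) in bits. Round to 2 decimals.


Computing entropy H = -sum(p_i * log2(p_i)):
  s1: p = 15/110 = 0.1364, -p*log2(p) = 0.3920
  s2: p = 46/110 = 0.4182, -p*log2(p) = 0.5260
  s3: p = 2/110 = 0.0182, -p*log2(p) = 0.1051
  s4: p = 25/110 = 0.2273, -p*log2(p) = 0.4858
  s5: p = 22/110 = 0.2000, -p*log2(p) = 0.4644
H = sum of terms = 1.9733
Rounded to 2 decimals: 1.97

1.97


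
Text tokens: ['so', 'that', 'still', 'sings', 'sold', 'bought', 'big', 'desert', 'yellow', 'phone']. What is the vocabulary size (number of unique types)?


Listing all tokens and tracking unique types:
  Token 1: 'so' -> NEW (unique so far: 1)
  Token 2: 'that' -> NEW (unique so far: 2)
  Token 3: 'still' -> NEW (unique so far: 3)
  Token 4: 'sings' -> NEW (unique so far: 4)
  Token 5: 'sold' -> NEW (unique so far: 5)
  Token 6: 'bought' -> NEW (unique so far: 6)
  Token 7: 'big' -> NEW (unique so far: 7)
  Token 8: 'desert' -> NEW (unique so far: 8)
  Token 9: 'yellow' -> NEW (unique so far: 9)
  Token 10: 'phone' -> NEW (unique so far: 10)
Unique types: ('big', 'bought', 'desert', 'phone', 'sings', 'so', 'sold', 'still', 'that', 'yellow')
Vocabulary size: 10

10


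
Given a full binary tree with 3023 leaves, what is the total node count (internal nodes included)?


Leaf nodes (terminals): 3023
Internal nodes = n - 1 = 3023 - 1 = 3022
Total = leaves + internal = 3023 + 3022 = 6045

6045


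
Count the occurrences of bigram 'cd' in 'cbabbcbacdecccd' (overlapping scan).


Scanning 'cbabbcbacdecccd' for bigram 'cd':
  Position 0: 'cb' -> no
  Position 1: 'ba' -> no
  Position 2: 'ab' -> no
  Position 3: 'bb' -> no
  Position 4: 'bc' -> no
  Position 5: 'cb' -> no
  Position 6: 'ba' -> no
  Position 7: 'ac' -> no
  Position 8: 'cd' -> MATCH
  Position 9: 'de' -> no
  Position 10: 'ec' -> no
  Position 11: 'cc' -> no
  Position 12: 'cc' -> no
  Position 13: 'cd' -> MATCH
Total matches: 2

2


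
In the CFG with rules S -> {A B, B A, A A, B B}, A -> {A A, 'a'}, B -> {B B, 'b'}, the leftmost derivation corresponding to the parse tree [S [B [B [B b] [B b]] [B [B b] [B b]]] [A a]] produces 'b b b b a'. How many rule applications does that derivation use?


Every bracketed nonterminal node [X ...] in the tree is produced by exactly one rule application.
Reading the tree off as a leftmost derivation:
  Step 1: S  =>  B A   (applied S -> B A)
  Step 2: B A  =>  B B A   (applied B -> B B)
  Step 3: B B A  =>  B B B A   (applied B -> B B)
  Step 4: B B B A  =>  b B B A   (applied B -> b)
  Step 5: b B B A  =>  b b B A   (applied B -> b)
  Step 6: b b B A  =>  b b B B A   (applied B -> B B)
  Step 7: b b B B A  =>  b b b B A   (applied B -> b)
  Step 8: b b b B A  =>  b b b b A   (applied B -> b)
  Step 9: b b b b A  =>  b b b b a   (applied A -> a)
Final yield: b b b b a
Total rewrite steps: 9

9


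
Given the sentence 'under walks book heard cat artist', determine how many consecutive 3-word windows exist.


Word trigrams from [6] words:
  Trigram 1: (under walks book)
  Trigram 2: (walks book heard)
  Trigram 3: (book heard cat)
  Trigram 4: (heard cat artist)
Total word trigrams: 6 - 2 = 4

4
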